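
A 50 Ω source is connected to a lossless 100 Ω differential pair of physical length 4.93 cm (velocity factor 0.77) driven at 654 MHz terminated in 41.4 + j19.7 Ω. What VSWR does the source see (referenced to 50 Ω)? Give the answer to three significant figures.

VSWR ≈ 4.39

λ = v/f = 0.77·c / 654 MHz = 0.353 m
βl = 2π·l/λ = 2π × 0.14 = 50.2°
tan(βl) = 1.2
Z_in = Z_0·(Z_L + jZ_0·tanβl)/(Z_0 + jZ_L·tanβl) = 122 + j104 Ω
Γ_s = (Z_in − Z_s)/(Z_in + Z_s) = (72 + j104)/(172 + j104), |Γ_s| = 0.629
VSWR = (1 + |Γ_s|)/(1 − |Γ_s|)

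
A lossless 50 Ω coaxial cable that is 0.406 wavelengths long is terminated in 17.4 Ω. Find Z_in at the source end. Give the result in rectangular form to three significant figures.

Z_in ≈ 23.9 − j27.9 Ω

βl = 2π × 0.406 = 146°
tan(βl) = tan(146°) = -0.67
Z_in = Z_0·(Z_L + jZ_0·tanβl)/(Z_0 + jZ_L·tanβl)
     = 50·(17.4 − j33.5)/(50 − j11.7)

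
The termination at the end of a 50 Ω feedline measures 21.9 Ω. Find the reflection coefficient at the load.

Γ = (Z_L − Z_0)/(Z_L + Z_0) = (21.9 − 50)/(21.9 + 50) = -28.1/71.9

Γ = -0.391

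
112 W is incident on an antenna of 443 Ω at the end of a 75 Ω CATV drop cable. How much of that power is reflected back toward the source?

Γ = (443 − 75)/(443 + 75) = 0.71
|Γ|² = 0.505
P_refl = |Γ|²·P_inc = 56.5 W, P_del = (1 − |Γ|²)·P_inc = 55.5 W

P_reflected ≈ 56.5 W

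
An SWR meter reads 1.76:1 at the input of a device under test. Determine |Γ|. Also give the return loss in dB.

|Γ| ≈ 0.275; return loss ≈ 11.2 dB

|Γ| = (S − 1)/(S + 1) = (1.76 − 1)/(1.76 + 1) = 0.76/2.76
RL = −20·log₁₀|Γ| = −20·log₁₀(0.275)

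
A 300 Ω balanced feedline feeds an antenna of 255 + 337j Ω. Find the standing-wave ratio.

Γ = (Z_L − Z_0)/(Z_L + Z_0) = (-45 + j337)/(555 + j337)
|Γ| = 340/649 = 0.524
VSWR = (1 + |Γ|)/(1 − |Γ|) = 1.52/0.476

VSWR ≈ 3.2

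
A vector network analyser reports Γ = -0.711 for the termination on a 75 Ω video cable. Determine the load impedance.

Z_L = Z_0·(1 + Γ)/(1 − Γ) = 75·(0.289)/(1.71)

Z_L ≈ 12.7 Ω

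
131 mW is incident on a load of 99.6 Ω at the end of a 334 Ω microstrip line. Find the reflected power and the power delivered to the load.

P_reflected ≈ 38.3 mW; P_delivered ≈ 92.7 mW

Γ = (99.6 − 334)/(99.6 + 334) = -0.541
|Γ|² = 0.292
P_refl = |Γ|²·P_inc = 38.3 mW, P_del = (1 − |Γ|²)·P_inc = 92.7 mW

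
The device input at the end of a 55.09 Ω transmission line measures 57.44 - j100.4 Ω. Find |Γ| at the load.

|Γ| ≈ 0.666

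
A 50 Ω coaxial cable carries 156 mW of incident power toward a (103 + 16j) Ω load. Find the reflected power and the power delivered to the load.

|Γ| = |(53 + j16)/(153 + j16)| = 0.36
|Γ|² = 0.13
P_refl = |Γ|²·P_inc = 20.2 mW, P_del = (1 − |Γ|²)·P_inc = 136 mW

P_reflected ≈ 20.2 mW; P_delivered ≈ 136 mW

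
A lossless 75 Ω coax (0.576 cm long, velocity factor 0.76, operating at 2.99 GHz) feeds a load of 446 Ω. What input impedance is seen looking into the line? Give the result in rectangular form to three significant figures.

Z_in ≈ 54.5 − j128 Ω

λ = v/f = 0.76·c / 2.99 GHz = 0.0763 m
βl = 2π·l/λ = 2π × 0.0755 = 27.2°
tan(βl) = tan(27.2°) = 0.514
Z_in = Z_0·(Z_L + jZ_0·tanβl)/(Z_0 + jZ_L·tanβl)
     = 75·(446 + j38.5)/(75 + j229)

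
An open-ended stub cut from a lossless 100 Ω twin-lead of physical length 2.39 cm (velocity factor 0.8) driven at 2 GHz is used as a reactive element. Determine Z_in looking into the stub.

λ = v/f = 0.8·c / 2 GHz = 0.12 m
βl = 2π·l/λ = 2π × 0.199 = 71.7°
tan(βl) = 3.02
For an open-ended stub, Z_in = −jZ_0·cot(βl) = −jZ_0/tan(βl)

Z_in ≈ −j33.1 Ω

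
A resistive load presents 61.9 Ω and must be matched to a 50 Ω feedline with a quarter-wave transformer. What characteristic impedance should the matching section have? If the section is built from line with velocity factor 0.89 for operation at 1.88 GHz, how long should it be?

Z_qwt ≈ 55.6 Ω; length ≈ 3.55 cm

Z_qwt = √(Z_0·R_L) = √(50 × 61.9) = √3095
λ = 0.89·c/f = 0.142 m, so l = λ/4 = 0.0355 m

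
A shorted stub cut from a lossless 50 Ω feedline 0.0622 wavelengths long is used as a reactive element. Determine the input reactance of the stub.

X_in ≈ 20.6 Ω (inductive)

βl = 2π × 0.0622 = 22.4°
tan(βl) = 0.412
For a shorted stub, Z_in = jZ_0·tan(βl)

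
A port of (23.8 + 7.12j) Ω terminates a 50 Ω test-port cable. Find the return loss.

Γ = (-26.2 + j7.12)/(73.8 + j7.12), |Γ| = 0.366
RL = −20·log₁₀|Γ| = −20·log₁₀(0.366)

RL ≈ 8.73 dB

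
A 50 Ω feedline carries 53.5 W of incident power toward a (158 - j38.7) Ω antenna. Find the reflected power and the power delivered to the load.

|Γ| = |(108 − j38.7)/(208 − j38.7)| = 0.542
|Γ|² = 0.294
P_refl = |Γ|²·P_inc = 15.7 W, P_del = (1 − |Γ|²)·P_inc = 37.8 W

P_reflected ≈ 15.7 W; P_delivered ≈ 37.8 W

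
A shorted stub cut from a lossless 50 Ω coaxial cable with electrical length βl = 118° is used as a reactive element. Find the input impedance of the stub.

tan(βl) = -1.88
For a shorted stub, Z_in = jZ_0·tan(βl)

Z_in ≈ −j94 Ω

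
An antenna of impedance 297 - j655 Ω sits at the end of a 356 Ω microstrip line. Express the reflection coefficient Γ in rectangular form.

Γ = (Z_L − Z_0)/(Z_L + Z_0) = (-59 − j655)/(653 − j655)

Γ ≈ 0.456 − j0.545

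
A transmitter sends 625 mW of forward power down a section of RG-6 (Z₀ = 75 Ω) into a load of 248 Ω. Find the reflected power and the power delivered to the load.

P_reflected ≈ 179 mW; P_delivered ≈ 446 mW

Γ = (248 − 75)/(248 + 75) = 0.536
|Γ|² = 0.287
P_refl = |Γ|²·P_inc = 179 mW, P_del = (1 − |Γ|²)·P_inc = 446 mW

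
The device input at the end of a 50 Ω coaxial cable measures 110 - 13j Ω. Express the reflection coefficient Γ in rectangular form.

Γ = (Z_L − Z_0)/(Z_L + Z_0) = (60 − j13)/(160 − j13)

Γ ≈ 0.379 − j0.0504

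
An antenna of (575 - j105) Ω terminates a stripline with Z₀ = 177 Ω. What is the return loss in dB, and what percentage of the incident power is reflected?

Γ = (398 − j105)/(752 − j105), |Γ| = 0.542
RL = −20·log₁₀(0.542) = 5.32 dB
P_refl/P_inc = |Γ|² = 0.294

RL ≈ 5.32 dB; 29.4% of incident power reflected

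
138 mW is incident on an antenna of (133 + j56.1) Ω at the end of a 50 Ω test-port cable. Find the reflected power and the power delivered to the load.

P_reflected ≈ 37.8 mW; P_delivered ≈ 100 mW

|Γ| = |(83 + j56.1)/(183 + j56.1)| = 0.523
|Γ|² = 0.274
P_refl = |Γ|²·P_inc = 37.8 mW, P_del = (1 − |Γ|²)·P_inc = 100 mW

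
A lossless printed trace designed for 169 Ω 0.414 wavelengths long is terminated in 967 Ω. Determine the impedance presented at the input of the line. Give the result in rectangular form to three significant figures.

Z_in ≈ 103 + j252 Ω

βl = 2π × 0.414 = 149°
tan(βl) = tan(149°) = -0.6
Z_in = Z_0·(Z_L + jZ_0·tanβl)/(Z_0 + jZ_L·tanβl)
     = 169·(967 − j101)/(169 − j580)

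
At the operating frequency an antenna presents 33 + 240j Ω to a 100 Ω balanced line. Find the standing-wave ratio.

Γ = (Z_L − Z_0)/(Z_L + Z_0) = (-67 + j240)/(133 + j240)
|Γ| = 249/274 = 0.908
VSWR = (1 + |Γ|)/(1 − |Γ|) = 1.91/0.0919

VSWR ≈ 20.8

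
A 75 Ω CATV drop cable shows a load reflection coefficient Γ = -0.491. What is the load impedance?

Z_L ≈ 25.6 Ω

Z_L = Z_0·(1 + Γ)/(1 − Γ) = 75·(0.509)/(1.49)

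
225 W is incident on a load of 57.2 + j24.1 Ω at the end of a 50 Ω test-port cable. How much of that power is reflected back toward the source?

|Γ| = |(7.2 + j24.1)/(107.2 + j24.1)| = 0.229
|Γ|² = 0.0524
P_refl = |Γ|²·P_inc = 11.8 W, P_del = (1 − |Γ|²)·P_inc = 213 W

P_reflected ≈ 11.8 W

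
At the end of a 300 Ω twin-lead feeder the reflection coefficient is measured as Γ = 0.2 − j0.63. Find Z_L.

Z_L = Z_0·(1 + Γ)/(1 − Γ) = 300·(1.2 − j0.63)/(0.8 + j0.63)

Z_L ≈ 163 − j365 Ω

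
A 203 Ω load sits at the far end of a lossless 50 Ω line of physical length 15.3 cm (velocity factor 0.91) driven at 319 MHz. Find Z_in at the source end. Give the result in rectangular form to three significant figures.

Z_in ≈ 14.9 − j22.2 Ω

λ = v/f = 0.91·c / 319 MHz = 0.856 m
βl = 2π·l/λ = 2π × 0.179 = 64.4°
tan(βl) = tan(64.4°) = 2.08
Z_in = Z_0·(Z_L + jZ_0·tanβl)/(Z_0 + jZ_L·tanβl)
     = 50·(203 + j104)/(50 + j423)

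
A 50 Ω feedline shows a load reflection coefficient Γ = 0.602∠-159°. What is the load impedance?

Z_L ≈ 12.8 − j8.68 Ω

Z_L = Z_0·(1 + Γ)/(1 − Γ) = 50·(0.438 − j0.216)/(1.56 + j0.216)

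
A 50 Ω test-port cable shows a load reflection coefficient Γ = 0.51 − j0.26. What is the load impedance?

Z_L ≈ 109 − j84.5 Ω

Z_L = Z_0·(1 + Γ)/(1 − Γ) = 50·(1.51 − j0.26)/(0.49 + j0.26)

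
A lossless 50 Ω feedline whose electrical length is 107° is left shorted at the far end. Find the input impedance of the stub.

Z_in ≈ −j164 Ω

tan(βl) = -3.27
For a shorted stub, Z_in = jZ_0·tan(βl)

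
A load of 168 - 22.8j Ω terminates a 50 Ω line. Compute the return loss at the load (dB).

Γ = (118 − j22.8)/(218 − j22.8), |Γ| = 0.548
RL = −20·log₁₀|Γ| = −20·log₁₀(0.548)

RL ≈ 5.22 dB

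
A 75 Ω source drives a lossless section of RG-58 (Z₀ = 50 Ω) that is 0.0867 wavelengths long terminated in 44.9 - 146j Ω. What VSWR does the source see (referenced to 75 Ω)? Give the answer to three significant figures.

βl = 2π × 0.0867 = 31.2°
tan(βl) = 0.606
Z_in = Z_0·(Z_L + jZ_0·tanβl)/(Z_0 + jZ_L·tanβl) = 7.71 − j43.3 Ω
Γ_s = (Z_in − Z_s)/(Z_in + Z_s) = (-67.3 − j43.3)/(82.7 − j43.3), |Γ_s| = 0.857
VSWR = (1 + |Γ_s|)/(1 − |Γ_s|)

VSWR ≈ 13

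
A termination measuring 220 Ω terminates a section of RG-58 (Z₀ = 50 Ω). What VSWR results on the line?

For a purely resistive load, VSWR = R_L/Z_0 or Z_0/R_L (whichever > 1) = 220/50

VSWR ≈ 4.4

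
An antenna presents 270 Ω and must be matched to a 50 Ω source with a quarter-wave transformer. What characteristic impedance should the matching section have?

Z_qwt ≈ 116 Ω

Z_qwt = √(Z_0·R_L) = √(50 × 270) = √13500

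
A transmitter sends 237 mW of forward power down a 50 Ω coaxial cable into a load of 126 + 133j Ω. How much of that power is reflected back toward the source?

|Γ| = |(76 + j133)/(176 + j133)| = 0.694
|Γ|² = 0.482
P_refl = |Γ|²·P_inc = 114 mW, P_del = (1 − |Γ|²)·P_inc = 123 mW

P_reflected ≈ 114 mW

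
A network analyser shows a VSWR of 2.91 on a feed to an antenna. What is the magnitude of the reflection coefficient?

|Γ| ≈ 0.488

|Γ| = (S − 1)/(S + 1) = (2.91 − 1)/(2.91 + 1) = 1.91/3.91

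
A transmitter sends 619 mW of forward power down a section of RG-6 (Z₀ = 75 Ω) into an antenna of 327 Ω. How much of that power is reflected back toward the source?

P_reflected ≈ 243 mW

Γ = (327 − 75)/(327 + 75) = 0.627
|Γ|² = 0.393
P_refl = |Γ|²·P_inc = 243 mW, P_del = (1 − |Γ|²)·P_inc = 376 mW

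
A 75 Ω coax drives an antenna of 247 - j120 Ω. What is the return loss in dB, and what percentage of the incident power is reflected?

RL ≈ 4.29 dB; 37.2% of incident power reflected

Γ = (172 − j120)/(322 − j120), |Γ| = 0.61
RL = −20·log₁₀(0.61) = 4.29 dB
P_refl/P_inc = |Γ|² = 0.372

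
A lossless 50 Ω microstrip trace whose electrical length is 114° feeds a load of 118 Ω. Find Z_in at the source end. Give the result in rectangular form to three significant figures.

tan(βl) = tan(114°) = -2.25
Z_in = Z_0·(Z_L + jZ_0·tanβl)/(Z_0 + jZ_L·tanβl)
     = 50·(118 − j112)/(50 − j265)

Z_in ≈ 24.5 + j17.6 Ω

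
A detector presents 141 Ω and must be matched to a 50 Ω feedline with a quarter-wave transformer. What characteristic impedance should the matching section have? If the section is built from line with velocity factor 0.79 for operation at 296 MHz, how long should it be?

Z_qwt ≈ 84 Ω; length ≈ 20 cm

Z_qwt = √(Z_0·R_L) = √(50 × 141) = √7050
λ = 0.79·c/f = 0.801 m, so l = λ/4 = 0.2 m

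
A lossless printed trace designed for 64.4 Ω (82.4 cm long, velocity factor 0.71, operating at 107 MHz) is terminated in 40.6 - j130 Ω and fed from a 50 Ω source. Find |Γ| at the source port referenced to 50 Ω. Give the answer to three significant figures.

λ = v/f = 0.71·c / 107 MHz = 1.99 m
βl = 2π·l/λ = 2π × 0.414 = 149°
tan(βl) = -0.6
Z_in = Z_0·(Z_L + jZ_0·tanβl)/(Z_0 + jZ_L·tanβl) = 293 + j272 Ω
Γ_s = (Z_in − Z_s)/(Z_in + Z_s) = (243 + j272)/(343 + j272), |Γ_s| = 0.833

|Γ| ≈ 0.833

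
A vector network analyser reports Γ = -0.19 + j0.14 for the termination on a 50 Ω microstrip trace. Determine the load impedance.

Z_L = Z_0·(1 + Γ)/(1 − Γ) = 50·(0.81 + j0.14)/(1.19 − j0.14)

Z_L ≈ 32.9 + j9.75 Ω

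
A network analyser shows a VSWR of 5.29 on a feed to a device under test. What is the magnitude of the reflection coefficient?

|Γ| = (S − 1)/(S + 1) = (5.29 − 1)/(5.29 + 1) = 4.29/6.29

|Γ| ≈ 0.682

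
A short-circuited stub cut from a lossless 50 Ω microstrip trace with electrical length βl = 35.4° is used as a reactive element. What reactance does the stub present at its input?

tan(βl) = 0.711
For a short-circuited stub, Z_in = jZ_0·tan(βl)

X_in ≈ 35.5 Ω (inductive)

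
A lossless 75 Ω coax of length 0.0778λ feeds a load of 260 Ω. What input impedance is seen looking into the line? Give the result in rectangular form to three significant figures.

βl = 2π × 0.0778 = 28°
tan(βl) = tan(28°) = 0.532
Z_in = Z_0·(Z_L + jZ_0·tanβl)/(Z_0 + jZ_L·tanβl)
     = 75·(260 + j39.9)/(75 + j138)

Z_in ≈ 75.8 − j99.9 Ω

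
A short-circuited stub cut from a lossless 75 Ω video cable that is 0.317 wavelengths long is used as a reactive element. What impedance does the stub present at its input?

Z_in ≈ −j168 Ω

βl = 2π × 0.317 = 114°
tan(βl) = -2.23
For a short-circuited stub, Z_in = jZ_0·tan(βl)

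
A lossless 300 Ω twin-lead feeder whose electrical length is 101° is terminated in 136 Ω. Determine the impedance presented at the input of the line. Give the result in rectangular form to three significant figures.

tan(βl) = tan(101°) = -5.14
Z_in = Z_0·(Z_L + jZ_0·tanβl)/(Z_0 + jZ_L·tanβl)
     = 300·(136 − j1540)/(300 − j700)

Z_in ≈ 580 − j190 Ω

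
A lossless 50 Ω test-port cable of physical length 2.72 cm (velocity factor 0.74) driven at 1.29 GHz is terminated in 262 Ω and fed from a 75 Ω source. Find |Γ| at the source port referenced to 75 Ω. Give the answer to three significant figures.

|Γ| ≈ 0.736

λ = v/f = 0.74·c / 1.29 GHz = 0.172 m
βl = 2π·l/λ = 2π × 0.158 = 56.9°
tan(βl) = 1.53
Z_in = Z_0·(Z_L + jZ_0·tanβl)/(Z_0 + jZ_L·tanβl) = 13.4 − j30.9 Ω
Γ_s = (Z_in − Z_s)/(Z_in + Z_s) = (-61.6 − j30.9)/(88.4 − j30.9), |Γ_s| = 0.736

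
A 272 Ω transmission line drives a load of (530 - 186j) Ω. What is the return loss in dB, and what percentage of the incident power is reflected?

RL ≈ 8.26 dB; 14.9% of incident power reflected

Γ = (258 − j186)/(802 − j186), |Γ| = 0.386
RL = −20·log₁₀(0.386) = 8.26 dB
P_refl/P_inc = |Γ|² = 0.149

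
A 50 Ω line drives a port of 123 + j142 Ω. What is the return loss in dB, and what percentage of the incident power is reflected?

RL ≈ 2.93 dB; 50.9% of incident power reflected

Γ = (73 + j142)/(173 + j142), |Γ| = 0.713
RL = −20·log₁₀(0.713) = 2.93 dB
P_refl/P_inc = |Γ|² = 0.509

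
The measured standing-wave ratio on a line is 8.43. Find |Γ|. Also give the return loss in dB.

|Γ| ≈ 0.788; return loss ≈ 2.07 dB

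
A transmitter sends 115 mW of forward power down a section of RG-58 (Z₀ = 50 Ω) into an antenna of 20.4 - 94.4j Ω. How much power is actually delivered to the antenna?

P_delivered ≈ 33.8 mW

|Γ| = |(-29.6 − j94.4)/(70.4 − j94.4)| = 0.84
|Γ|² = 0.706
P_refl = |Γ|²·P_inc = 81.2 mW, P_del = (1 − |Γ|²)·P_inc = 33.8 mW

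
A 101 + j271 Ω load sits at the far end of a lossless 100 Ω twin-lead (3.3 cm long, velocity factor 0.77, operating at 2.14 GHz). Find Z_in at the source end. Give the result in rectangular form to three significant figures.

λ = v/f = 0.77·c / 2.14 GHz = 0.108 m
βl = 2π·l/λ = 2π × 0.306 = 110°
tan(βl) = tan(110°) = -2.74
Z_in = Z_0·(Z_L + jZ_0·tanβl)/(Z_0 + jZ_L·tanβl)
     = 100·(101 − j2.9)/(842 − j277)

Z_in ≈ 10.9 + j3.24 Ω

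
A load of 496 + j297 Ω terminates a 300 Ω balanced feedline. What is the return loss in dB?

RL ≈ 7.56 dB

Γ = (196 + j297)/(796 + j297), |Γ| = 0.419
RL = −20·log₁₀|Γ| = −20·log₁₀(0.419)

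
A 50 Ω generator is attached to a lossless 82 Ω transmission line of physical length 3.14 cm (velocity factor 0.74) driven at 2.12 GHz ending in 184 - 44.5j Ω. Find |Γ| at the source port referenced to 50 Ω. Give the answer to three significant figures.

|Γ| ≈ 0.337

λ = v/f = 0.74·c / 2.12 GHz = 0.105 m
βl = 2π·l/λ = 2π × 0.3 = 108°
tan(βl) = -3.09
Z_in = Z_0·(Z_L + jZ_0·tanβl)/(Z_0 + jZ_L·tanβl) = 40 + j30.5 Ω
Γ_s = (Z_in − Z_s)/(Z_in + Z_s) = (-10 + j30.5)/(90 + j30.5), |Γ_s| = 0.337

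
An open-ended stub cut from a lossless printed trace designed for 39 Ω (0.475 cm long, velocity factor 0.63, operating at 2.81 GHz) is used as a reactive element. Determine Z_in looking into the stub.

λ = v/f = 0.63·c / 2.81 GHz = 0.0673 m
βl = 2π·l/λ = 2π × 0.0706 = 25.4°
tan(βl) = 0.475
For an open-ended stub, Z_in = −jZ_0·cot(βl) = −jZ_0/tan(βl)

Z_in ≈ −j82 Ω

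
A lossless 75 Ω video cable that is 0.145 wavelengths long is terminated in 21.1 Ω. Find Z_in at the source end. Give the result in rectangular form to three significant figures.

Z_in ≈ 49.6 + j78.7 Ω

βl = 2π × 0.145 = 52.2°
tan(βl) = tan(52.2°) = 1.29
Z_in = Z_0·(Z_L + jZ_0·tanβl)/(Z_0 + jZ_L·tanβl)
     = 75·(21.1 + j96.7)/(75 + j27.2)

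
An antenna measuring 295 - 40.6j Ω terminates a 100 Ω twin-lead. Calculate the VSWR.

Γ = (Z_L − Z_0)/(Z_L + Z_0) = (195 − j40.6)/(395 − j40.6)
|Γ| = 199/397 = 0.502
VSWR = (1 + |Γ|)/(1 − |Γ|) = 1.5/0.498

VSWR ≈ 3.01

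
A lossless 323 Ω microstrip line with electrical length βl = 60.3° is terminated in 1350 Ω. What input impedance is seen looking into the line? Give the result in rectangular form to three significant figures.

tan(βl) = tan(60.3°) = 1.75
Z_in = Z_0·(Z_L + jZ_0·tanβl)/(Z_0 + jZ_L·tanβl)
     = 323·(1350 + j566)/(323 + j2370)

Z_in ≈ 101 − j171 Ω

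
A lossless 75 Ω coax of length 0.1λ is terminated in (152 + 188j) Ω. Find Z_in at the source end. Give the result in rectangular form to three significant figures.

Z_in ≈ 81.7 − j149 Ω

βl = 2π × 0.1 = 36°
tan(βl) = tan(36°) = 0.727
Z_in = Z_0·(Z_L + jZ_0·tanβl)/(Z_0 + jZ_L·tanβl)
     = 75·(152 + j242)/(-61.6 + j110)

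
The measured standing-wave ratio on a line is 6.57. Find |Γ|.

|Γ| ≈ 0.736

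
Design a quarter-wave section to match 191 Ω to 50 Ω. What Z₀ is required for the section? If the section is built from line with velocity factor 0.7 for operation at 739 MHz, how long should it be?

Z_qwt = √(Z_0·R_L) = √(50 × 191) = √9550
λ = 0.7·c/f = 0.284 m, so l = λ/4 = 0.071 m

Z_qwt ≈ 97.7 Ω; length ≈ 7.1 cm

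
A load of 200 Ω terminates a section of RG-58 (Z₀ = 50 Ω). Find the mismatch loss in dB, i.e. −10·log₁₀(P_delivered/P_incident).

Γ = (200 − 50)/(200 + 50) = 0.6
|Γ|² = 0.36, so P_del/P_inc = 1 − |Γ|² = 0.64
ML = −10·log₁₀(1 − |Γ|²)

mismatch loss ≈ 1.94 dB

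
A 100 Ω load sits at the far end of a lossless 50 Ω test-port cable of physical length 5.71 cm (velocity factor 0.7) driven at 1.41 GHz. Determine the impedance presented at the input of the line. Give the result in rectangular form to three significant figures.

Z_in ≈ 42.7 + j31.8 Ω

λ = v/f = 0.7·c / 1.41 GHz = 0.149 m
βl = 2π·l/λ = 2π × 0.383 = 138°
tan(βl) = tan(138°) = -0.9
Z_in = Z_0·(Z_L + jZ_0·tanβl)/(Z_0 + jZ_L·tanβl)
     = 50·(100 − j45)/(50 − j90)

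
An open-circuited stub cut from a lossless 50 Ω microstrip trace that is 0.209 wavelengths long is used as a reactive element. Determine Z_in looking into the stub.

βl = 2π × 0.209 = 75.2°
tan(βl) = 3.8
For an open-circuited stub, Z_in = −jZ_0·cot(βl) = −jZ_0/tan(βl)

Z_in ≈ −j13.2 Ω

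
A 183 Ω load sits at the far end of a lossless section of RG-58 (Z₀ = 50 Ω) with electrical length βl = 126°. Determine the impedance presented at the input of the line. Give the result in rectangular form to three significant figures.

Z_in ≈ 20.1 + j32.3 Ω

tan(βl) = tan(126°) = -1.38
Z_in = Z_0·(Z_L + jZ_0·tanβl)/(Z_0 + jZ_L·tanβl)
     = 50·(183 − j68.8)/(50 − j252)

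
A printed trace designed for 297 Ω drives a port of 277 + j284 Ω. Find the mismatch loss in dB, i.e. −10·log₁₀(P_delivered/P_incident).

Γ = (-20 + j284)/(574 + j284), |Γ| = 0.445
|Γ|² = 0.198, so P_del/P_inc = 1 − |Γ|² = 0.802
ML = −10·log₁₀(1 − |Γ|²)

mismatch loss ≈ 0.956 dB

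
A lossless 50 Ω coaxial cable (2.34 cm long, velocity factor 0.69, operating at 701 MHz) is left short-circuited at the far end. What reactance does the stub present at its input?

X_in ≈ 27.2 Ω (inductive)

λ = v/f = 0.69·c / 701 MHz = 0.295 m
βl = 2π·l/λ = 2π × 0.0792 = 28.5°
tan(βl) = 0.544
For a short-circuited stub, Z_in = jZ_0·tan(βl)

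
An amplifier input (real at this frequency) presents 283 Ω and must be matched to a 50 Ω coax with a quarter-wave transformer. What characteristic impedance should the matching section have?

Z_qwt ≈ 119 Ω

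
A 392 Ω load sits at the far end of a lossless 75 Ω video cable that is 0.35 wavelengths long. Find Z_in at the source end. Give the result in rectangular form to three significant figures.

Z_in ≈ 21.5 + j51.5 Ω

βl = 2π × 0.35 = 126°
tan(βl) = tan(126°) = -1.38
Z_in = Z_0·(Z_L + jZ_0·tanβl)/(Z_0 + jZ_L·tanβl)
     = 75·(392 − j103)/(75 − j540)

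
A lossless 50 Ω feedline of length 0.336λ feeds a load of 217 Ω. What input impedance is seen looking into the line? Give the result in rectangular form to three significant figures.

Z_in ≈ 15.4 + j27.9 Ω

βl = 2π × 0.336 = 121°
tan(βl) = tan(121°) = -1.67
Z_in = Z_0·(Z_L + jZ_0·tanβl)/(Z_0 + jZ_L·tanβl)
     = 50·(217 − j83.3)/(50 − j362)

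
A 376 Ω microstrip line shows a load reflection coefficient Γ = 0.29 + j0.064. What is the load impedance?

Z_L = Z_0·(1 + Γ)/(1 − Γ) = 376·(1.29 + j0.064)/(0.71 − j0.064)

Z_L ≈ 675 + j94.7 Ω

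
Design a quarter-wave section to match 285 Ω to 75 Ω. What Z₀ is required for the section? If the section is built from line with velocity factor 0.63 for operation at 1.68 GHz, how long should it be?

Z_qwt ≈ 146 Ω; length ≈ 2.81 cm

Z_qwt = √(Z_0·R_L) = √(75 × 285) = √21380
λ = 0.63·c/f = 0.113 m, so l = λ/4 = 0.0281 m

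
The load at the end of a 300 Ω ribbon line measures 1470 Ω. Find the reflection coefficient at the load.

Γ = 0.661

Γ = (Z_L − Z_0)/(Z_L + Z_0) = (1470 − 300)/(1470 + 300) = 1170/1770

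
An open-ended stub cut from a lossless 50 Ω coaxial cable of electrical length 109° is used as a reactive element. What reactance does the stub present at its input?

tan(βl) = -2.9
For an open-ended stub, Z_in = −jZ_0·cot(βl) = −jZ_0/tan(βl)

X_in ≈ 17.2 Ω (inductive)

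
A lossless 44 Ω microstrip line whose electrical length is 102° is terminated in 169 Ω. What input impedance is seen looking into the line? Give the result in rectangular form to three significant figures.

Z_in ≈ 11.9 + j8.69 Ω

tan(βl) = tan(102°) = -4.7
Z_in = Z_0·(Z_L + jZ_0·tanβl)/(Z_0 + jZ_L·tanβl)
     = 44·(169 − j207)/(44 − j795)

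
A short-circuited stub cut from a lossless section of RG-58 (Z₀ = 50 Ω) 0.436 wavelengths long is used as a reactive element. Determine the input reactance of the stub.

X_in ≈ -21.3 Ω (capacitive)

βl = 2π × 0.436 = 157°
tan(βl) = -0.425
For a short-circuited stub, Z_in = jZ_0·tan(βl)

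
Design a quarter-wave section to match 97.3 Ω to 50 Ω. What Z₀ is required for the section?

Z_qwt = √(Z_0·R_L) = √(50 × 97.3) = √4865

Z_qwt ≈ 69.7 Ω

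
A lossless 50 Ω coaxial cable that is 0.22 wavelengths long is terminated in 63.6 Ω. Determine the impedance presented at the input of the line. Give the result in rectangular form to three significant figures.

βl = 2π × 0.22 = 79.2°
tan(βl) = tan(79.2°) = 5.24
Z_in = Z_0·(Z_L + jZ_0·tanβl)/(Z_0 + jZ_L·tanβl)
     = 50·(63.6 + j262)/(50 + j333)

Z_in ≈ 39.8 − j3.56 Ω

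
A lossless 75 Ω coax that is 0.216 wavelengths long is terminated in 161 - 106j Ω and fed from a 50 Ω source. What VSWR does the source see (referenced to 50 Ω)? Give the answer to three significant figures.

VSWR ≈ 2.16

βl = 2π × 0.216 = 77.8°
tan(βl) = 4.61
Z_in = Z_0·(Z_L + jZ_0·tanβl)/(Z_0 + jZ_L·tanβl) = 23.2 + j1.35 Ω
Γ_s = (Z_in − Z_s)/(Z_in + Z_s) = (-26.8 + j1.35)/(73.2 + j1.35), |Γ_s| = 0.367
VSWR = (1 + |Γ_s|)/(1 − |Γ_s|)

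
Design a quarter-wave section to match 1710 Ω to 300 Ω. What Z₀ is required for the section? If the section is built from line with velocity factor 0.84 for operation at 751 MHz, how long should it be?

Z_qwt ≈ 716 Ω; length ≈ 8.39 cm

Z_qwt = √(Z_0·R_L) = √(300 × 1710) = √513000
λ = 0.84·c/f = 0.336 m, so l = λ/4 = 0.0839 m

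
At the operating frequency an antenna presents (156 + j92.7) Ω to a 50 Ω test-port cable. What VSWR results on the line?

VSWR ≈ 4.31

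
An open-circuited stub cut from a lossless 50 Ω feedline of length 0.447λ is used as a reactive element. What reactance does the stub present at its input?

X_in ≈ 145 Ω (inductive)

βl = 2π × 0.447 = 161°
tan(βl) = -0.346
For an open-circuited stub, Z_in = −jZ_0·cot(βl) = −jZ_0/tan(βl)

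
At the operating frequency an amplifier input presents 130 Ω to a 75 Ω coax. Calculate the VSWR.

Γ = (130 − 75)/(130 + 75) = 0.268
VSWR = (1 + 0.268)/(1 − 0.268)

VSWR ≈ 1.73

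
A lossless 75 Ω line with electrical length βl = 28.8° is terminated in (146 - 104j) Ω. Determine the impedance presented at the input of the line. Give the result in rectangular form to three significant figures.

tan(βl) = tan(28.8°) = 0.55
Z_in = Z_0·(Z_L + jZ_0·tanβl)/(Z_0 + jZ_L·tanβl)
     = 75·(146 − j62.8)/(132 + j80.3)

Z_in ≈ 44.7 − j62.8 Ω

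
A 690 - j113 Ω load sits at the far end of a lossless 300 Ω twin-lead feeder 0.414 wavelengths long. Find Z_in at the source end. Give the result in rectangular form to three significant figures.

Z_in ≈ 375 + j290 Ω

βl = 2π × 0.414 = 149°
tan(βl) = tan(149°) = -0.6
Z_in = Z_0·(Z_L + jZ_0·tanβl)/(Z_0 + jZ_L·tanβl)
     = 300·(690 − j293)/(232 − j414)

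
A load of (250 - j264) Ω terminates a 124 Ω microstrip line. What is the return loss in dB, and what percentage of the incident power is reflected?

RL ≈ 3.89 dB; 40.8% of incident power reflected

Γ = (126 − j264)/(374 − j264), |Γ| = 0.639
RL = −20·log₁₀(0.639) = 3.89 dB
P_refl/P_inc = |Γ|² = 0.408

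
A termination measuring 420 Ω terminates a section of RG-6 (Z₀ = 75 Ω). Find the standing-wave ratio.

VSWR ≈ 5.6

For a purely resistive load, VSWR = R_L/Z_0 or Z_0/R_L (whichever > 1) = 420/75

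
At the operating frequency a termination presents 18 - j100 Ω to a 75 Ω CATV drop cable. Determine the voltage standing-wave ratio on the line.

Γ = (Z_L − Z_0)/(Z_L + Z_0) = (-57 − j100)/(93 − j100)
|Γ| = 115/137 = 0.843
VSWR = (1 + |Γ|)/(1 − |Γ|) = 1.84/0.157

VSWR ≈ 11.7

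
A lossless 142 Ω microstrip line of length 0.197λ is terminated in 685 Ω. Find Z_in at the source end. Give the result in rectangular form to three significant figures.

Z_in ≈ 32.8 − j46.8 Ω

βl = 2π × 0.197 = 70.9°
tan(βl) = tan(70.9°) = 2.89
Z_in = Z_0·(Z_L + jZ_0·tanβl)/(Z_0 + jZ_L·tanβl)
     = 142·(685 + j411)/(142 + j1980)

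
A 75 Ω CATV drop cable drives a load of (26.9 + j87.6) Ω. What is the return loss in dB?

Γ = (-48.1 + j87.6)/(101.9 + j87.6), |Γ| = 0.744
RL = −20·log₁₀|Γ| = −20·log₁₀(0.744)

RL ≈ 2.57 dB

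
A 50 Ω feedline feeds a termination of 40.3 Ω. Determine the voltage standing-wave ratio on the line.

For a purely resistive load, VSWR = R_L/Z_0 or Z_0/R_L (whichever > 1) = 50/40.3

VSWR ≈ 1.24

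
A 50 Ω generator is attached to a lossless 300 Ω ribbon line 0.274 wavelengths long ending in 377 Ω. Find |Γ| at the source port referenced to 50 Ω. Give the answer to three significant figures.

βl = 2π × 0.274 = 98.6°
tan(βl) = -6.58
Z_in = Z_0·(Z_L + jZ_0·tanβl)/(Z_0 + jZ_L·tanβl) = 241 + j16.5 Ω
Γ_s = (Z_in − Z_s)/(Z_in + Z_s) = (191 + j16.5)/(291 + j16.5), |Γ_s| = 0.657

|Γ| ≈ 0.657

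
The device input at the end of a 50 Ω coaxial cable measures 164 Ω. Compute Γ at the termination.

Γ = 0.533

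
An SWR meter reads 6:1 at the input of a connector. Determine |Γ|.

|Γ| ≈ 0.714

|Γ| = (S − 1)/(S + 1) = (6 − 1)/(6 + 1) = 5/7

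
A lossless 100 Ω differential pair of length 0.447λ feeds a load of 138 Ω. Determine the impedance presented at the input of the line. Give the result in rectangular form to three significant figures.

βl = 2π × 0.447 = 161°
tan(βl) = tan(161°) = -0.346
Z_in = Z_0·(Z_L + jZ_0·tanβl)/(Z_0 + jZ_L·tanβl)
     = 100·(138 − j34.6)/(100 − j47.7)

Z_in ≈ 126 + j25.5 Ω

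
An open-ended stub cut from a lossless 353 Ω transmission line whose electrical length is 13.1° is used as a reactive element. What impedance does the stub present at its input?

Z_in ≈ −j1520 Ω

tan(βl) = 0.233
For an open-ended stub, Z_in = −jZ_0·cot(βl) = −jZ_0/tan(βl)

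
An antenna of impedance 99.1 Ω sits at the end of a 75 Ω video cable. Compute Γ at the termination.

Γ = (Z_L − Z_0)/(Z_L + Z_0) = (99.1 − 75)/(99.1 + 75) = 24.1/174.1

Γ = 0.138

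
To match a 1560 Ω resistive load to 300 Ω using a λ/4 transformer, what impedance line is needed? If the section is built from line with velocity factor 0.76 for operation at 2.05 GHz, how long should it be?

Z_qwt ≈ 684 Ω; length ≈ 2.78 cm

Z_qwt = √(Z_0·R_L) = √(300 × 1560) = √468000
λ = 0.76·c/f = 0.111 m, so l = λ/4 = 0.0278 m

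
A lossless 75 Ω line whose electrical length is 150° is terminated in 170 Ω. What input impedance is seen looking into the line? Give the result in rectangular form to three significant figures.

tan(βl) = tan(150°) = -0.577
Z_in = Z_0·(Z_L + jZ_0·tanβl)/(Z_0 + jZ_L·tanβl)
     = 75·(170 − j43.3)/(75 − j98.1)

Z_in ≈ 83.6 + j66.1 Ω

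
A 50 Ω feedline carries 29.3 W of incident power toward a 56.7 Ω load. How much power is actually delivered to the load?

Γ = (56.7 − 50)/(56.7 + 50) = 0.0628
|Γ|² = 0.00394
P_refl = |Γ|²·P_inc = 0.116 W, P_del = (1 − |Γ|²)·P_inc = 29.2 W

P_delivered ≈ 29.2 W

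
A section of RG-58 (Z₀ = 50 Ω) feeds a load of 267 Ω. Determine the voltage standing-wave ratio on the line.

For a purely resistive load, VSWR = R_L/Z_0 or Z_0/R_L (whichever > 1) = 267/50

VSWR ≈ 5.34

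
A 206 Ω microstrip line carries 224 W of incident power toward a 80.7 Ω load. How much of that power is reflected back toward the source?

P_reflected ≈ 42.8 W

Γ = (80.7 − 206)/(80.7 + 206) = -0.437
|Γ|² = 0.191
P_refl = |Γ|²·P_inc = 42.8 W, P_del = (1 − |Γ|²)·P_inc = 181 W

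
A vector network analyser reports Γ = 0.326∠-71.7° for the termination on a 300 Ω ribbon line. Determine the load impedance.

Z_L ≈ 297 − j206 Ω

Z_L = Z_0·(1 + Γ)/(1 − Γ) = 300·(1.1 − j0.31)/(0.898 + j0.31)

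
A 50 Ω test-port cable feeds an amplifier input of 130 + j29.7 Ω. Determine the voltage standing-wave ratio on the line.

Γ = (Z_L − Z_0)/(Z_L + Z_0) = (80 + j29.7)/(180 + j29.7)
|Γ| = 85.3/182 = 0.468
VSWR = (1 + |Γ|)/(1 − |Γ|) = 1.47/0.532

VSWR ≈ 2.76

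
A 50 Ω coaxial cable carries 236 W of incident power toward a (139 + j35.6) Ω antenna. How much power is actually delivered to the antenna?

|Γ| = |(89 + j35.6)/(189 + j35.6)| = 0.498
|Γ|² = 0.248
P_refl = |Γ|²·P_inc = 58.6 W, P_del = (1 − |Γ|²)·P_inc = 177 W

P_delivered ≈ 177 W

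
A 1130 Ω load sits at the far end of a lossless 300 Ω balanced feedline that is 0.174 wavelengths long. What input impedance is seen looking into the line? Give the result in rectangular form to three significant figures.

βl = 2π × 0.174 = 62.6°
tan(βl) = tan(62.6°) = 1.93
Z_in = Z_0·(Z_L + jZ_0·tanβl)/(Z_0 + jZ_L·tanβl)
     = 300·(1130 + j580)/(300 + j2180)

Z_in ≈ 99.1 − j142 Ω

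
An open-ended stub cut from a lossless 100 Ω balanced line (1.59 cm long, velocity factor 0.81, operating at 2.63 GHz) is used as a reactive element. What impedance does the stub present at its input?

λ = v/f = 0.81·c / 2.63 GHz = 0.0924 m
βl = 2π·l/λ = 2π × 0.172 = 62°
tan(βl) = 1.88
For an open-ended stub, Z_in = −jZ_0·cot(βl) = −jZ_0/tan(βl)

Z_in ≈ −j53.3 Ω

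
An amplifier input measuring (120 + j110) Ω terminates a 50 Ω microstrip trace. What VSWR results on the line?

VSWR ≈ 4.62

Γ = (Z_L − Z_0)/(Z_L + Z_0) = (70 + j110)/(170 + j110)
|Γ| = 130/202 = 0.644
VSWR = (1 + |Γ|)/(1 − |Γ|) = 1.64/0.356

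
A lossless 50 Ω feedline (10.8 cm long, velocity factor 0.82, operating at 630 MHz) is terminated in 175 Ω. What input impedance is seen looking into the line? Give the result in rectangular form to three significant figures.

Z_in ≈ 14.7 + j7.72 Ω

λ = v/f = 0.82·c / 630 MHz = 0.39 m
βl = 2π·l/λ = 2π × 0.277 = 99.6°
tan(βl) = tan(99.6°) = -5.93
Z_in = Z_0·(Z_L + jZ_0·tanβl)/(Z_0 + jZ_L·tanβl)
     = 50·(175 − j297)/(50 − j1040)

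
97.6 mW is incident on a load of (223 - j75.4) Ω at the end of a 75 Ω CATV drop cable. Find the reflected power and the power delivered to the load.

|Γ| = |(148 − j75.4)/(298 − j75.4)| = 0.54
|Γ|² = 0.292
P_refl = |Γ|²·P_inc = 28.5 mW, P_del = (1 − |Γ|²)·P_inc = 69.1 mW

P_reflected ≈ 28.5 mW; P_delivered ≈ 69.1 mW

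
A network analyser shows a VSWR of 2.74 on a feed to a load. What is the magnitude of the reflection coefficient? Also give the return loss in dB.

|Γ| = (S − 1)/(S + 1) = (2.74 − 1)/(2.74 + 1) = 1.74/3.74
RL = −20·log₁₀|Γ| = −20·log₁₀(0.465)

|Γ| ≈ 0.465; return loss ≈ 6.65 dB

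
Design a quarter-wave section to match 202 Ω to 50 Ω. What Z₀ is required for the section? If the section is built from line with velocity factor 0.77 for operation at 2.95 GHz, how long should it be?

Z_qwt ≈ 100 Ω; length ≈ 1.96 cm

Z_qwt = √(Z_0·R_L) = √(50 × 202) = √10100
λ = 0.77·c/f = 0.0783 m, so l = λ/4 = 0.0196 m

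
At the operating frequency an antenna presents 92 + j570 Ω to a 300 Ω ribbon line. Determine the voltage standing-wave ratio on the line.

Γ = (Z_L − Z_0)/(Z_L + Z_0) = (-208 + j570)/(392 + j570)
|Γ| = 607/692 = 0.877
VSWR = (1 + |Γ|)/(1 − |Γ|) = 1.88/0.123

VSWR ≈ 15.3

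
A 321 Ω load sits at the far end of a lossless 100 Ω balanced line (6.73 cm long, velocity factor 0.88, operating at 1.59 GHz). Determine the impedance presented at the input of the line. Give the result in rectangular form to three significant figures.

λ = v/f = 0.88·c / 1.59 GHz = 0.166 m
βl = 2π·l/λ = 2π × 0.405 = 146°
tan(βl) = tan(146°) = -0.677
Z_in = Z_0·(Z_L + jZ_0·tanβl)/(Z_0 + jZ_L·tanβl)
     = 100·(321 − j67.7)/(100 − j217)

Z_in ≈ 81.9 + j110 Ω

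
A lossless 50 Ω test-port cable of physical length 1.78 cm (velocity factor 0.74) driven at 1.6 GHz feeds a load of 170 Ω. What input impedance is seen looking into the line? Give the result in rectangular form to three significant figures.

λ = v/f = 0.74·c / 1.6 GHz = 0.139 m
βl = 2π·l/λ = 2π × 0.128 = 46.2°
tan(βl) = tan(46.2°) = 1.04
Z_in = Z_0·(Z_L + jZ_0·tanβl)/(Z_0 + jZ_L·tanβl)
     = 50·(170 + j52.1)/(50 + j177)

Z_in ≈ 26.2 − j40.6 Ω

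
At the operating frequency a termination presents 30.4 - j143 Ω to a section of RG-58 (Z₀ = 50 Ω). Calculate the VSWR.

VSWR ≈ 15.6

Γ = (Z_L − Z_0)/(Z_L + Z_0) = (-19.6 − j143)/(80.4 − j143)
|Γ| = 144/164 = 0.88
VSWR = (1 + |Γ|)/(1 − |Γ|) = 1.88/0.12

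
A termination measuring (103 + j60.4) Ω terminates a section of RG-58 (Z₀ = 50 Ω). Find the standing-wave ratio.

VSWR ≈ 2.91

Γ = (Z_L − Z_0)/(Z_L + Z_0) = (53 + j60.4)/(153 + j60.4)
|Γ| = 80.4/164 = 0.489
VSWR = (1 + |Γ|)/(1 − |Γ|) = 1.49/0.511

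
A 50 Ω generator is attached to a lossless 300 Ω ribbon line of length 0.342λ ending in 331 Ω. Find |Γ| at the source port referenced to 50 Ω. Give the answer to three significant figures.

βl = 2π × 0.342 = 123°
tan(βl) = -1.53
Z_in = Z_0·(Z_L + jZ_0·tanβl)/(Z_0 + jZ_L·tanβl) = 287 + j25.9 Ω
Γ_s = (Z_in − Z_s)/(Z_in + Z_s) = (237 + j25.9)/(337 + j25.9), |Γ_s| = 0.706

|Γ| ≈ 0.706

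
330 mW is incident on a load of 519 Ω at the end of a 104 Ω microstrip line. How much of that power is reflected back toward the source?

Γ = (519 − 104)/(519 + 104) = 0.666
|Γ|² = 0.444
P_refl = |Γ|²·P_inc = 146 mW, P_del = (1 − |Γ|²)·P_inc = 184 mW

P_reflected ≈ 146 mW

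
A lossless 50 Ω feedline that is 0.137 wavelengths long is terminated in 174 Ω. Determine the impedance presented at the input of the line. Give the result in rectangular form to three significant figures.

βl = 2π × 0.137 = 49.3°
tan(βl) = tan(49.3°) = 1.16
Z_in = Z_0·(Z_L + jZ_0·tanβl)/(Z_0 + jZ_L·tanβl)
     = 50·(174 + j58.2)/(50 + j202)

Z_in ≈ 23.5 − j37.2 Ω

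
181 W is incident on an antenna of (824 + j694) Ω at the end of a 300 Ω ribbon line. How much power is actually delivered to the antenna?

|Γ| = |(524 + j694)/(1124 + j694)| = 0.658
|Γ|² = 0.433
P_refl = |Γ|²·P_inc = 78.4 W, P_del = (1 − |Γ|²)·P_inc = 103 W

P_delivered ≈ 103 W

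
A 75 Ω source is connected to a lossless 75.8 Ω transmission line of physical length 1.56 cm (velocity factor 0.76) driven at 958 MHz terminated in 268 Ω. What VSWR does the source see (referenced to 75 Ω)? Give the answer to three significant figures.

VSWR ≈ 3.56

λ = v/f = 0.76·c / 958 MHz = 0.238 m
βl = 2π·l/λ = 2π × 0.0655 = 23.6°
tan(βl) = 0.437
Z_in = Z_0·(Z_L + jZ_0·tanβl)/(Z_0 + jZ_L·tanβl) = 94.3 − j112 Ω
Γ_s = (Z_in − Z_s)/(Z_in + Z_s) = (19.3 − j112)/(169 − j112), |Γ_s| = 0.562
VSWR = (1 + |Γ_s|)/(1 − |Γ_s|)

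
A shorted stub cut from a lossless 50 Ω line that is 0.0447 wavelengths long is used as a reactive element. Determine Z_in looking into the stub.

βl = 2π × 0.0447 = 16.1°
tan(βl) = 0.288
For a shorted stub, Z_in = jZ_0·tan(βl)

Z_in ≈ +j14.4 Ω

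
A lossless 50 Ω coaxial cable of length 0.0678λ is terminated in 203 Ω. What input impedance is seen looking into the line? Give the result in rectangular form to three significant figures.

Z_in ≈ 55.7 − j79.9 Ω

βl = 2π × 0.0678 = 24.4°
tan(βl) = tan(24.4°) = 0.454
Z_in = Z_0·(Z_L + jZ_0·tanβl)/(Z_0 + jZ_L·tanβl)
     = 50·(203 + j22.7)/(50 + j92.1)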